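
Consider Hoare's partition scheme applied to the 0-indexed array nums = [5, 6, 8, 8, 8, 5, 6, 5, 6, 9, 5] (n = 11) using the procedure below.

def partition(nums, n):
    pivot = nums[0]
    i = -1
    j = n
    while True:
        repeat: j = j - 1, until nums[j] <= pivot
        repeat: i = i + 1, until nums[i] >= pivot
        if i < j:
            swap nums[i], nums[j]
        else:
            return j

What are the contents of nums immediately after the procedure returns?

[5, 5, 5, 8, 8, 8, 6, 6, 6, 9, 5]

pivot = nums[0] = 5; i = -1, j = 11
j→10 (nums[10]=5≤5), i→0 (nums[0]=5≥5); i<j, swap → [5, 6, 8, 8, 8, 5, 6, 5, 6, 9, 5]
j→7 (nums[7]=5≤5), i→1 (nums[1]=6≥5); i<j, swap → [5, 5, 8, 8, 8, 5, 6, 6, 6, 9, 5]
j→5 (nums[5]=5≤5), i→2 (nums[2]=8≥5); i<j, swap → [5, 5, 5, 8, 8, 8, 6, 6, 6, 9, 5]
j→2, i→3; i≥j, return j=2. nums = [5, 5, 5, 8, 8, 8, 6, 6, 6, 9, 5]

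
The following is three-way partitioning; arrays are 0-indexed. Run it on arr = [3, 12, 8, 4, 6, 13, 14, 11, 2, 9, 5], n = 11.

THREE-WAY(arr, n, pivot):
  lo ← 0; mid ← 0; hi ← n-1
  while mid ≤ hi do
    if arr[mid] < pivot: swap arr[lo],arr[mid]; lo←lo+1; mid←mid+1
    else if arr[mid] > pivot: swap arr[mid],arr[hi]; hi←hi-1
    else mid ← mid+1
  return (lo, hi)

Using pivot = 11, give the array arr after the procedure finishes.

lo=0 mid=0 hi=10
3<11: swap(0,0), lo=1 mid=1 ⇒ [3, 12, 8, 4, 6, 13, 14, 11, 2, 9, 5]
12>11: swap(1,10), hi=9 ⇒ [3, 5, 8, 4, 6, 13, 14, 11, 2, 9, 12]
5<11: swap(1,1), lo=2 mid=2 ⇒ [3, 5, 8, 4, 6, 13, 14, 11, 2, 9, 12]
8<11: swap(2,2), lo=3 mid=3 ⇒ [3, 5, 8, 4, 6, 13, 14, 11, 2, 9, 12]
4<11: swap(3,3), lo=4 mid=4 ⇒ [3, 5, 8, 4, 6, 13, 14, 11, 2, 9, 12]
6<11: swap(4,4), lo=5 mid=5 ⇒ [3, 5, 8, 4, 6, 13, 14, 11, 2, 9, 12]
13>11: swap(5,9), hi=8 ⇒ [3, 5, 8, 4, 6, 9, 14, 11, 2, 13, 12]
9<11: swap(5,5), lo=6 mid=6 ⇒ [3, 5, 8, 4, 6, 9, 14, 11, 2, 13, 12]
14>11: swap(6,8), hi=7 ⇒ [3, 5, 8, 4, 6, 9, 2, 11, 14, 13, 12]
2<11: swap(6,6), lo=7 mid=7 ⇒ [3, 5, 8, 4, 6, 9, 2, 11, 14, 13, 12]
11=11: mid=8
done. lo=7 hi=7; arr=[3, 5, 8, 4, 6, 9, 2, 11, 14, 13, 12]

[3, 5, 8, 4, 6, 9, 2, 11, 14, 13, 12]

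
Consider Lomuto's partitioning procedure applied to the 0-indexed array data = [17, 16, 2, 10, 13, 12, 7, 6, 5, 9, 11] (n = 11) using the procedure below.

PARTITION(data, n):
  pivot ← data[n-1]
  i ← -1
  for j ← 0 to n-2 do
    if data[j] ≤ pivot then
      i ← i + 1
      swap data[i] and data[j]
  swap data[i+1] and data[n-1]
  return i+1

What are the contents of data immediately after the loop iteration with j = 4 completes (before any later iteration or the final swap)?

pivot = data[10] = 11; i = -1
j=0: data[0]=17 > 11 → no swap
j=1: data[1]=16 > 11 → no swap
j=2: data[2]=2 ≤ 11 → i=0, swap data[0],data[2] → [2, 16, 17, 10, 13, 12, 7, 6, 5, 9, 11]
j=3: data[3]=10 ≤ 11 → i=1, swap data[1],data[3] → [2, 10, 17, 16, 13, 12, 7, 6, 5, 9, 11]
j=4: data[4]=13 > 11 → no swap
(after j=4) data = [2, 10, 17, 16, 13, 12, 7, 6, 5, 9, 11]

[2, 10, 17, 16, 13, 12, 7, 6, 5, 9, 11]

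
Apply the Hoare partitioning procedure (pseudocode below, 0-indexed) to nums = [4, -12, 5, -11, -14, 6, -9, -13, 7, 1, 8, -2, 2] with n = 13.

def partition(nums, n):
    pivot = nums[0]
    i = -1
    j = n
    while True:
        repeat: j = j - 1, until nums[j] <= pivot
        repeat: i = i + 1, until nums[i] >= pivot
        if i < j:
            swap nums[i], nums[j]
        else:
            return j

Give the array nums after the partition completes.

pivot=4
j stops at 12 (2), i stops at 0 (4); swap ⇒ [2, -12, 5, -11, -14, 6, -9, -13, 7, 1, 8, -2, 4]
j stops at 11 (-2), i stops at 2 (5); swap ⇒ [2, -12, -2, -11, -14, 6, -9, -13, 7, 1, 8, 5, 4]
j stops at 9 (1), i stops at 5 (6); swap ⇒ [2, -12, -2, -11, -14, 1, -9, -13, 7, 6, 8, 5, 4]
j stops at 7, i stops at 8; i≥j ⇒ return 7. nums=[2, -12, -2, -11, -14, 1, -9, -13, 7, 6, 8, 5, 4]

[2, -12, -2, -11, -14, 1, -9, -13, 7, 6, 8, 5, 4]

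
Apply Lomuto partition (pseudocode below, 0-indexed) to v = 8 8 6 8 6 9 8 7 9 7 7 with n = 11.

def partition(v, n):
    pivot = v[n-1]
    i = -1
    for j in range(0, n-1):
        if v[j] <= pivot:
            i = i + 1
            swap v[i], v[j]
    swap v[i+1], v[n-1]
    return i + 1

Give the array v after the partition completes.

pivot=7, i=-1
j=0: 8>7, skip
j=1: 8>7, skip
j=2: 6≤7, i=0, swap(0,2) ⇒ 6 8 8 8 6 9 8 7 9 7 7
j=3: 8>7, skip
j=4: 6≤7, i=1, swap(1,4) ⇒ 6 6 8 8 8 9 8 7 9 7 7
j=5: 9>7, skip
j=6: 8>7, skip
j=7: 7≤7, i=2, swap(2,7) ⇒ 6 6 7 8 8 9 8 8 9 7 7
j=8: 9>7, skip
j=9: 7≤7, i=3, swap(3,9) ⇒ 6 6 7 7 8 9 8 8 9 8 7
swap(4,10) ⇒ 6 6 7 7 7 9 8 8 9 8 8; return 4

6 6 7 7 7 9 8 8 9 8 8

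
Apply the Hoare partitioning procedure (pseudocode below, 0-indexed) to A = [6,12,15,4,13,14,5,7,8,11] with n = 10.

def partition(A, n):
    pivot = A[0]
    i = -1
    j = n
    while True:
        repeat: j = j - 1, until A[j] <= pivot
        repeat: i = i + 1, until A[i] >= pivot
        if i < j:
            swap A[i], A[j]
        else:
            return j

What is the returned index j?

pivot = A[0] = 6; i = -1, j = 10
j→6 (A[6]=5≤6), i→0 (A[0]=6≥6); i<j, swap → [5,12,15,4,13,14,6,7,8,11]
j→3 (A[3]=4≤6), i→1 (A[1]=12≥6); i<j, swap → [5,4,15,12,13,14,6,7,8,11]
j→1, i→2; i≥j, return j=1. A = [5,4,15,12,13,14,6,7,8,11]

1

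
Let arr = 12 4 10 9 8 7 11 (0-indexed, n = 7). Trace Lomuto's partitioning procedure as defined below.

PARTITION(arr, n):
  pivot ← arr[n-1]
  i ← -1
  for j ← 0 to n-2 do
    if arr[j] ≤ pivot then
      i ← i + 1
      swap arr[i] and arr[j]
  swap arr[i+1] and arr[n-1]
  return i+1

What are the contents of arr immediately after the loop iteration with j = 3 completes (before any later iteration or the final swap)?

4 10 9 12 8 7 11

pivot=11, i=-1
j=0: 12>11, skip
j=1: 4≤11, i=0, swap(0,1) ⇒ 4 12 10 9 8 7 11
j=2: 10≤11, i=1, swap(1,2) ⇒ 4 10 12 9 8 7 11
j=3: 9≤11, i=2, swap(2,3) ⇒ 4 10 9 12 8 7 11
(after j=3) arr = 4 10 9 12 8 7 11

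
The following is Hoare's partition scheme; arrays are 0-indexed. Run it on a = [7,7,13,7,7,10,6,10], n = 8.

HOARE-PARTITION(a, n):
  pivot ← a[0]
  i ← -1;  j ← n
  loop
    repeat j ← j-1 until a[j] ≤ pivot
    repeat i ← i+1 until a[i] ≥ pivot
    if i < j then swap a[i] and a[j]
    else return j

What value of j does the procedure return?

pivot = a[0] = 7; i = -1, j = 8
j→6 (a[6]=6≤7), i→0 (a[0]=7≥7); i<j, swap → [6,7,13,7,7,10,7,10]
j→4 (a[4]=7≤7), i→1 (a[1]=7≥7); i<j, swap → [6,7,13,7,7,10,7,10]
j→3 (a[3]=7≤7), i→2 (a[2]=13≥7); i<j, swap → [6,7,7,13,7,10,7,10]
j→2, i→3; i≥j, return j=2. a = [6,7,7,13,7,10,7,10]

2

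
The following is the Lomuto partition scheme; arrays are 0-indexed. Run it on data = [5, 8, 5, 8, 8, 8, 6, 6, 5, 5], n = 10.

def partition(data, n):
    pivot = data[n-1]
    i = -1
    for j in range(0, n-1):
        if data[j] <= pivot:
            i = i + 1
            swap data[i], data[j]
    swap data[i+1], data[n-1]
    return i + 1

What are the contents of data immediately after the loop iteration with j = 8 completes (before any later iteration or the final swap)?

pivot = data[9] = 5; i = -1
j=0: data[0]=5 ≤ 5 → i=0, swap data[0],data[0] (no change) → [5, 8, 5, 8, 8, 8, 6, 6, 5, 5]
j=1: data[1]=8 > 5 → no swap
j=2: data[2]=5 ≤ 5 → i=1, swap data[1],data[2] → [5, 5, 8, 8, 8, 8, 6, 6, 5, 5]
j=3: data[3]=8 > 5 → no swap
j=4: data[4]=8 > 5 → no swap
j=5: data[5]=8 > 5 → no swap
j=6: data[6]=6 > 5 → no swap
j=7: data[7]=6 > 5 → no swap
j=8: data[8]=5 ≤ 5 → i=2, swap data[2],data[8] → [5, 5, 5, 8, 8, 8, 6, 6, 8, 5]
(after j=8) data = [5, 5, 5, 8, 8, 8, 6, 6, 8, 5]

[5, 5, 5, 8, 8, 8, 6, 6, 8, 5]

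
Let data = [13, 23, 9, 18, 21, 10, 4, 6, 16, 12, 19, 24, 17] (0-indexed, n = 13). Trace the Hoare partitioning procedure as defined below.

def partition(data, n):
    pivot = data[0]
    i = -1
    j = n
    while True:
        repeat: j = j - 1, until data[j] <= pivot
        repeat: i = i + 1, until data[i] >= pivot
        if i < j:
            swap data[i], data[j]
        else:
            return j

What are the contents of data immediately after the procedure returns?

pivot=13
j stops at 9 (12), i stops at 0 (13); swap ⇒ [12, 23, 9, 18, 21, 10, 4, 6, 16, 13, 19, 24, 17]
j stops at 7 (6), i stops at 1 (23); swap ⇒ [12, 6, 9, 18, 21, 10, 4, 23, 16, 13, 19, 24, 17]
j stops at 6 (4), i stops at 3 (18); swap ⇒ [12, 6, 9, 4, 21, 10, 18, 23, 16, 13, 19, 24, 17]
j stops at 5 (10), i stops at 4 (21); swap ⇒ [12, 6, 9, 4, 10, 21, 18, 23, 16, 13, 19, 24, 17]
j stops at 4, i stops at 5; i≥j ⇒ return 4. data=[12, 6, 9, 4, 10, 21, 18, 23, 16, 13, 19, 24, 17]

[12, 6, 9, 4, 10, 21, 18, 23, 16, 13, 19, 24, 17]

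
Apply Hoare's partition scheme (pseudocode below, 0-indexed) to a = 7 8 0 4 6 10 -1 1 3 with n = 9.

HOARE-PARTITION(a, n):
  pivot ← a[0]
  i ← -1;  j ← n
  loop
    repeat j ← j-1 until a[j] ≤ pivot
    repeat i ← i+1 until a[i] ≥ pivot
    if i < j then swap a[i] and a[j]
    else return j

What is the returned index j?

pivot = a[0] = 7; i = -1, j = 9
j→8 (a[8]=3≤7), i→0 (a[0]=7≥7); i<j, swap → 3 8 0 4 6 10 -1 1 7
j→7 (a[7]=1≤7), i→1 (a[1]=8≥7); i<j, swap → 3 1 0 4 6 10 -1 8 7
j→6 (a[6]=-1≤7), i→5 (a[5]=10≥7); i<j, swap → 3 1 0 4 6 -1 10 8 7
j→5, i→6; i≥j, return j=5. a = 3 1 0 4 6 -1 10 8 7

5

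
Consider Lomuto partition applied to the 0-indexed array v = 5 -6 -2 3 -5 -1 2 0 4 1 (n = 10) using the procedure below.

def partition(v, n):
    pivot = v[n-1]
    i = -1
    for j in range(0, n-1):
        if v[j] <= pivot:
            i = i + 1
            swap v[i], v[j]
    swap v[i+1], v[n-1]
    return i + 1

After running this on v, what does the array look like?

pivot = v[9] = 1; i = -1
j=0: v[0]=5 > 1 → no swap
j=1: v[1]=-6 ≤ 1 → i=0, swap v[0],v[1] → -6 5 -2 3 -5 -1 2 0 4 1
j=2: v[2]=-2 ≤ 1 → i=1, swap v[1],v[2] → -6 -2 5 3 -5 -1 2 0 4 1
j=3: v[3]=3 > 1 → no swap
j=4: v[4]=-5 ≤ 1 → i=2, swap v[2],v[4] → -6 -2 -5 3 5 -1 2 0 4 1
j=5: v[5]=-1 ≤ 1 → i=3, swap v[3],v[5] → -6 -2 -5 -1 5 3 2 0 4 1
j=6: v[6]=2 > 1 → no swap
j=7: v[7]=0 ≤ 1 → i=4, swap v[4],v[7] → -6 -2 -5 -1 0 3 2 5 4 1
j=8: v[8]=4 > 1 → no swap
final swap v[5],v[9] → -6 -2 -5 -1 0 1 2 5 4 3; return 5

-6 -2 -5 -1 0 1 2 5 4 3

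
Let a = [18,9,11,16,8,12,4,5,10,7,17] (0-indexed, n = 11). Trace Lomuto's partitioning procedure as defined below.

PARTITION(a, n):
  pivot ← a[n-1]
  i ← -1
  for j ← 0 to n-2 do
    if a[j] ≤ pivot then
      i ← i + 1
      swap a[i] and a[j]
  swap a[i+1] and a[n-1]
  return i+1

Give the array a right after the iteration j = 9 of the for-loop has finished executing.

pivot = a[10] = 17; i = -1
j=0: a[0]=18 > 17 → no swap
j=1: a[1]=9 ≤ 17 → i=0, swap a[0],a[1] → [9,18,11,16,8,12,4,5,10,7,17]
j=2: a[2]=11 ≤ 17 → i=1, swap a[1],a[2] → [9,11,18,16,8,12,4,5,10,7,17]
j=3: a[3]=16 ≤ 17 → i=2, swap a[2],a[3] → [9,11,16,18,8,12,4,5,10,7,17]
j=4: a[4]=8 ≤ 17 → i=3, swap a[3],a[4] → [9,11,16,8,18,12,4,5,10,7,17]
j=5: a[5]=12 ≤ 17 → i=4, swap a[4],a[5] → [9,11,16,8,12,18,4,5,10,7,17]
j=6: a[6]=4 ≤ 17 → i=5, swap a[5],a[6] → [9,11,16,8,12,4,18,5,10,7,17]
j=7: a[7]=5 ≤ 17 → i=6, swap a[6],a[7] → [9,11,16,8,12,4,5,18,10,7,17]
j=8: a[8]=10 ≤ 17 → i=7, swap a[7],a[8] → [9,11,16,8,12,4,5,10,18,7,17]
j=9: a[9]=7 ≤ 17 → i=8, swap a[8],a[9] → [9,11,16,8,12,4,5,10,7,18,17]
(after j=9) a = [9,11,16,8,12,4,5,10,7,18,17]

[9,11,16,8,12,4,5,10,7,18,17]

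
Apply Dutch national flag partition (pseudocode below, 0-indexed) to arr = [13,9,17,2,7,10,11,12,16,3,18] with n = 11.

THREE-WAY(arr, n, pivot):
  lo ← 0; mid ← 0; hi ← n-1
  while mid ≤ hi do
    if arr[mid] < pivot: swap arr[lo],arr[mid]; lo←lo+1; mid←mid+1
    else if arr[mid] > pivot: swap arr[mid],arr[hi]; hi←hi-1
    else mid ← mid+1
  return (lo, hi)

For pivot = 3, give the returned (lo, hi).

(1, 1)

pivot = 3; lo=0, mid=0, hi=10
arr[mid]=13>3: swap arr[0],arr[10]; hi=9 → [18,9,17,2,7,10,11,12,16,3,13]
arr[mid]=18>3: swap arr[0],arr[9]; hi=8 → [3,9,17,2,7,10,11,12,16,18,13]
arr[mid]=3=3: mid=1
arr[mid]=9>3: swap arr[1],arr[8]; hi=7 → [3,16,17,2,7,10,11,12,9,18,13]
arr[mid]=16>3: swap arr[1],arr[7]; hi=6 → [3,12,17,2,7,10,11,16,9,18,13]
arr[mid]=12>3: swap arr[1],arr[6]; hi=5 → [3,11,17,2,7,10,12,16,9,18,13]
arr[mid]=11>3: swap arr[1],arr[5]; hi=4 → [3,10,17,2,7,11,12,16,9,18,13]
arr[mid]=10>3: swap arr[1],arr[4]; hi=3 → [3,7,17,2,10,11,12,16,9,18,13]
arr[mid]=7>3: swap arr[1],arr[3]; hi=2 → [3,2,17,7,10,11,12,16,9,18,13]
arr[mid]=2<3: swap arr[0],arr[1]; lo=1,mid=2 → [2,3,17,7,10,11,12,16,9,18,13]
arr[mid]=17>3: swap arr[2],arr[2]; hi=1 → [2,3,17,7,10,11,12,16,9,18,13]
end: lo=1, hi=1; arr = [2,3,17,7,10,11,12,16,9,18,13]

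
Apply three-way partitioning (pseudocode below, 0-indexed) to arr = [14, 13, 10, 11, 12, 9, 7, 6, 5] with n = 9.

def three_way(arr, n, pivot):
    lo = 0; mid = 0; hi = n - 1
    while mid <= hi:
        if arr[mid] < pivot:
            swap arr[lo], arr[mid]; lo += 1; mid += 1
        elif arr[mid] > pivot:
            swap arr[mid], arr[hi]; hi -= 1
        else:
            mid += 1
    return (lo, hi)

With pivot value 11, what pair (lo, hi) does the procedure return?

(5, 5)

pivot = 11; lo=0, mid=0, hi=8
arr[mid]=14>11: swap arr[0],arr[8]; hi=7 → [5, 13, 10, 11, 12, 9, 7, 6, 14]
arr[mid]=5<11: swap arr[0],arr[0]; lo=1,mid=1 → [5, 13, 10, 11, 12, 9, 7, 6, 14]
arr[mid]=13>11: swap arr[1],arr[7]; hi=6 → [5, 6, 10, 11, 12, 9, 7, 13, 14]
arr[mid]=6<11: swap arr[1],arr[1]; lo=2,mid=2 → [5, 6, 10, 11, 12, 9, 7, 13, 14]
arr[mid]=10<11: swap arr[2],arr[2]; lo=3,mid=3 → [5, 6, 10, 11, 12, 9, 7, 13, 14]
arr[mid]=11=11: mid=4
arr[mid]=12>11: swap arr[4],arr[6]; hi=5 → [5, 6, 10, 11, 7, 9, 12, 13, 14]
arr[mid]=7<11: swap arr[3],arr[4]; lo=4,mid=5 → [5, 6, 10, 7, 11, 9, 12, 13, 14]
arr[mid]=9<11: swap arr[4],arr[5]; lo=5,mid=6 → [5, 6, 10, 7, 9, 11, 12, 13, 14]
end: lo=5, hi=5; arr = [5, 6, 10, 7, 9, 11, 12, 13, 14]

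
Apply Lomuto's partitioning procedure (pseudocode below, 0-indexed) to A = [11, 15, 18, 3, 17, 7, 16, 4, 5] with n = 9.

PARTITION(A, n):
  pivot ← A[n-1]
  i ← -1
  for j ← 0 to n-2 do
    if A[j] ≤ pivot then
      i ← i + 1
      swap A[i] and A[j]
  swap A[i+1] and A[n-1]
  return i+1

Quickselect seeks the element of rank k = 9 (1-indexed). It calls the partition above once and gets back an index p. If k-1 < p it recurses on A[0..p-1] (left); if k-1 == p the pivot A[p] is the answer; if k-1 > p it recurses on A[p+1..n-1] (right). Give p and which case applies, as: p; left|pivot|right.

pivot = A[8] = 5; i = -1
j=0: A[0]=11 > 5 → no swap
j=1: A[1]=15 > 5 → no swap
j=2: A[2]=18 > 5 → no swap
j=3: A[3]=3 ≤ 5 → i=0, swap A[0],A[3] → [3, 15, 18, 11, 17, 7, 16, 4, 5]
j=4: A[4]=17 > 5 → no swap
j=5: A[5]=7 > 5 → no swap
j=6: A[6]=16 > 5 → no swap
j=7: A[7]=4 ≤ 5 → i=1, swap A[1],A[7] → [3, 4, 18, 11, 17, 7, 16, 15, 5]
final swap A[2],A[8] → [3, 4, 5, 11, 17, 7, 16, 15, 18]; return 2
p = 2; k-1 = 8 > 2 ⇒ right

2; right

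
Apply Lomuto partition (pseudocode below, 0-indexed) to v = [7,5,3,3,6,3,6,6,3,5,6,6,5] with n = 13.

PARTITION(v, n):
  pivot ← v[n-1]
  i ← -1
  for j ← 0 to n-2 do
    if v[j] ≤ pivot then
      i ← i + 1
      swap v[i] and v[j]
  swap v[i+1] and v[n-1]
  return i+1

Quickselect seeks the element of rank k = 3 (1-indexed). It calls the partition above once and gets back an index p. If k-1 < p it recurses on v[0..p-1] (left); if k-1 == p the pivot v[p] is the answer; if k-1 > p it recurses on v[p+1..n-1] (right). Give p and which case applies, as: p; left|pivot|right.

6; left

pivot = v[12] = 5; i = -1
j=0: v[0]=7 > 5 → no swap
j=1: v[1]=5 ≤ 5 → i=0, swap v[0],v[1] → [5,7,3,3,6,3,6,6,3,5,6,6,5]
j=2: v[2]=3 ≤ 5 → i=1, swap v[1],v[2] → [5,3,7,3,6,3,6,6,3,5,6,6,5]
j=3: v[3]=3 ≤ 5 → i=2, swap v[2],v[3] → [5,3,3,7,6,3,6,6,3,5,6,6,5]
j=4: v[4]=6 > 5 → no swap
j=5: v[5]=3 ≤ 5 → i=3, swap v[3],v[5] → [5,3,3,3,6,7,6,6,3,5,6,6,5]
j=6: v[6]=6 > 5 → no swap
j=7: v[7]=6 > 5 → no swap
j=8: v[8]=3 ≤ 5 → i=4, swap v[4],v[8] → [5,3,3,3,3,7,6,6,6,5,6,6,5]
j=9: v[9]=5 ≤ 5 → i=5, swap v[5],v[9] → [5,3,3,3,3,5,6,6,6,7,6,6,5]
j=10: v[10]=6 > 5 → no swap
j=11: v[11]=6 > 5 → no swap
final swap v[6],v[12] → [5,3,3,3,3,5,5,6,6,7,6,6,6]; return 6
p = 6; k-1 = 2 < 6 ⇒ left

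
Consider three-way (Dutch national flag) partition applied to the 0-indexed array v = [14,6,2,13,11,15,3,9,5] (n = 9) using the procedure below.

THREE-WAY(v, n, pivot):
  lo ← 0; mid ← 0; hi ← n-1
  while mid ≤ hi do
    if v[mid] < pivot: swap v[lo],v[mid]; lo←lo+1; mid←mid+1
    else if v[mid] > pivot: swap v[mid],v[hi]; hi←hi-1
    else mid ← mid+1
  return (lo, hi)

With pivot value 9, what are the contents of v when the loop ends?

lo=0 mid=0 hi=8
14>9: swap(0,8), hi=7 ⇒ [5,6,2,13,11,15,3,9,14]
5<9: swap(0,0), lo=1 mid=1 ⇒ [5,6,2,13,11,15,3,9,14]
6<9: swap(1,1), lo=2 mid=2 ⇒ [5,6,2,13,11,15,3,9,14]
2<9: swap(2,2), lo=3 mid=3 ⇒ [5,6,2,13,11,15,3,9,14]
13>9: swap(3,7), hi=6 ⇒ [5,6,2,9,11,15,3,13,14]
9=9: mid=4
11>9: swap(4,6), hi=5 ⇒ [5,6,2,9,3,15,11,13,14]
3<9: swap(3,4), lo=4 mid=5 ⇒ [5,6,2,3,9,15,11,13,14]
15>9: swap(5,5), hi=4 ⇒ [5,6,2,3,9,15,11,13,14]
done. lo=4 hi=4; v=[5,6,2,3,9,15,11,13,14]

[5,6,2,3,9,15,11,13,14]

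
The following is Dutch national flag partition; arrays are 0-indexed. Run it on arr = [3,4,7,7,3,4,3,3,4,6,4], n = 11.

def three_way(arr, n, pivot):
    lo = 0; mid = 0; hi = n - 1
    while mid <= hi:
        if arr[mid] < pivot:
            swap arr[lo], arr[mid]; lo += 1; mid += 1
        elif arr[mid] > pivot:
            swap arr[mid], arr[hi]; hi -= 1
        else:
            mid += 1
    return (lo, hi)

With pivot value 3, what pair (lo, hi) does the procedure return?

lo=0 mid=0 hi=10
3=3: mid=1
4>3: swap(1,10), hi=9 ⇒ [3,4,7,7,3,4,3,3,4,6,4]
4>3: swap(1,9), hi=8 ⇒ [3,6,7,7,3,4,3,3,4,4,4]
6>3: swap(1,8), hi=7 ⇒ [3,4,7,7,3,4,3,3,6,4,4]
4>3: swap(1,7), hi=6 ⇒ [3,3,7,7,3,4,3,4,6,4,4]
3=3: mid=2
7>3: swap(2,6), hi=5 ⇒ [3,3,3,7,3,4,7,4,6,4,4]
3=3: mid=3
7>3: swap(3,5), hi=4 ⇒ [3,3,3,4,3,7,7,4,6,4,4]
4>3: swap(3,4), hi=3 ⇒ [3,3,3,3,4,7,7,4,6,4,4]
3=3: mid=4
done. lo=0 hi=3; arr=[3,3,3,3,4,7,7,4,6,4,4]

(0, 3)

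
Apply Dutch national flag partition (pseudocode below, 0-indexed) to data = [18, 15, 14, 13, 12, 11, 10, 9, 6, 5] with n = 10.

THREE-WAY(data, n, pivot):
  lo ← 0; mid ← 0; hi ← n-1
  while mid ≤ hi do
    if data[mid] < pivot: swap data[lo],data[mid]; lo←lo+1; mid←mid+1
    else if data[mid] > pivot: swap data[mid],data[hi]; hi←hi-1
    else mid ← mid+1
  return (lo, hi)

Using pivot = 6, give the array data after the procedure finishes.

[5, 6, 13, 12, 11, 10, 9, 14, 15, 18]

lo=0 mid=0 hi=9
18>6: swap(0,9), hi=8 ⇒ [5, 15, 14, 13, 12, 11, 10, 9, 6, 18]
5<6: swap(0,0), lo=1 mid=1 ⇒ [5, 15, 14, 13, 12, 11, 10, 9, 6, 18]
15>6: swap(1,8), hi=7 ⇒ [5, 6, 14, 13, 12, 11, 10, 9, 15, 18]
6=6: mid=2
14>6: swap(2,7), hi=6 ⇒ [5, 6, 9, 13, 12, 11, 10, 14, 15, 18]
9>6: swap(2,6), hi=5 ⇒ [5, 6, 10, 13, 12, 11, 9, 14, 15, 18]
10>6: swap(2,5), hi=4 ⇒ [5, 6, 11, 13, 12, 10, 9, 14, 15, 18]
11>6: swap(2,4), hi=3 ⇒ [5, 6, 12, 13, 11, 10, 9, 14, 15, 18]
12>6: swap(2,3), hi=2 ⇒ [5, 6, 13, 12, 11, 10, 9, 14, 15, 18]
13>6: swap(2,2), hi=1 ⇒ [5, 6, 13, 12, 11, 10, 9, 14, 15, 18]
done. lo=1 hi=1; data=[5, 6, 13, 12, 11, 10, 9, 14, 15, 18]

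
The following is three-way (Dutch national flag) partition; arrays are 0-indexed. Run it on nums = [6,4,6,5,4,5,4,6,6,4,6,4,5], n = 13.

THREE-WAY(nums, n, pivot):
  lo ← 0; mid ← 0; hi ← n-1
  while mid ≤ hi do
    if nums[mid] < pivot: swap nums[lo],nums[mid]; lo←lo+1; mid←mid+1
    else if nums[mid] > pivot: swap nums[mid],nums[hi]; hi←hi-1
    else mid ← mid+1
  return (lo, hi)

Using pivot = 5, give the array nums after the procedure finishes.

[4,4,4,4,4,5,5,5,6,6,6,6,6]

lo=0 mid=0 hi=12
6>5: swap(0,12), hi=11 ⇒ [5,4,6,5,4,5,4,6,6,4,6,4,6]
5=5: mid=1
4<5: swap(0,1), lo=1 mid=2 ⇒ [4,5,6,5,4,5,4,6,6,4,6,4,6]
6>5: swap(2,11), hi=10 ⇒ [4,5,4,5,4,5,4,6,6,4,6,6,6]
4<5: swap(1,2), lo=2 mid=3 ⇒ [4,4,5,5,4,5,4,6,6,4,6,6,6]
5=5: mid=4
4<5: swap(2,4), lo=3 mid=5 ⇒ [4,4,4,5,5,5,4,6,6,4,6,6,6]
5=5: mid=6
4<5: swap(3,6), lo=4 mid=7 ⇒ [4,4,4,4,5,5,5,6,6,4,6,6,6]
6>5: swap(7,10), hi=9 ⇒ [4,4,4,4,5,5,5,6,6,4,6,6,6]
6>5: swap(7,9), hi=8 ⇒ [4,4,4,4,5,5,5,4,6,6,6,6,6]
4<5: swap(4,7), lo=5 mid=8 ⇒ [4,4,4,4,4,5,5,5,6,6,6,6,6]
6>5: swap(8,8), hi=7 ⇒ [4,4,4,4,4,5,5,5,6,6,6,6,6]
done. lo=5 hi=7; nums=[4,4,4,4,4,5,5,5,6,6,6,6,6]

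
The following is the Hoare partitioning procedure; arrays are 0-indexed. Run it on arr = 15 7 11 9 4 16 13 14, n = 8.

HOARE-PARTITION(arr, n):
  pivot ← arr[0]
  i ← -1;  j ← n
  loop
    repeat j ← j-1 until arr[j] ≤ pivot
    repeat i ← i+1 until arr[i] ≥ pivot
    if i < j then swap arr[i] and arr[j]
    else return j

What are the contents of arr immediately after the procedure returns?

pivot = arr[0] = 15; i = -1, j = 8
j→7 (arr[7]=14≤15), i→0 (arr[0]=15≥15); i<j, swap → 14 7 11 9 4 16 13 15
j→6 (arr[6]=13≤15), i→5 (arr[5]=16≥15); i<j, swap → 14 7 11 9 4 13 16 15
j→5, i→6; i≥j, return j=5. arr = 14 7 11 9 4 13 16 15

14 7 11 9 4 13 16 15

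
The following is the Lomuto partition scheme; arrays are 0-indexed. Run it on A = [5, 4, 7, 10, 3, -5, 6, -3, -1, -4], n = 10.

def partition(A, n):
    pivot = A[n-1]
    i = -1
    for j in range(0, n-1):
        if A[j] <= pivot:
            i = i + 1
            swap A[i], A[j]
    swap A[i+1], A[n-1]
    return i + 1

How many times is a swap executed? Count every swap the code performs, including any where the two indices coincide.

2

pivot=-4, i=-1
j=0: 5>-4, skip
j=1: 4>-4, skip
j=2: 7>-4, skip
j=3: 10>-4, skip
j=4: 3>-4, skip
j=5: -5≤-4, i=0, swap(0,5) ⇒ [-5, 4, 7, 10, 3, 5, 6, -3, -1, -4]
j=6: 6>-4, skip
j=7: -3>-4, skip
j=8: -1>-4, skip
swap(1,9) ⇒ [-5, -4, 7, 10, 3, 5, 6, -3, -1, 4]; return 1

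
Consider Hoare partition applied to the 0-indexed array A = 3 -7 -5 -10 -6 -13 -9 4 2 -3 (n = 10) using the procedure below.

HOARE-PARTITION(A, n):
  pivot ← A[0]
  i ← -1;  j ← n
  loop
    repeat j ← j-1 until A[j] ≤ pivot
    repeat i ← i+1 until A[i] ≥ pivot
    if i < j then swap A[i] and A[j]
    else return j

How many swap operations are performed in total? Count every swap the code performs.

pivot = A[0] = 3; i = -1, j = 10
j→9 (A[9]=-3≤3), i→0 (A[0]=3≥3); i<j, swap → -3 -7 -5 -10 -6 -13 -9 4 2 3
j→8 (A[8]=2≤3), i→7 (A[7]=4≥3); i<j, swap → -3 -7 -5 -10 -6 -13 -9 2 4 3
j→7, i→8; i≥j, return j=7. A = -3 -7 -5 -10 -6 -13 -9 2 4 3

2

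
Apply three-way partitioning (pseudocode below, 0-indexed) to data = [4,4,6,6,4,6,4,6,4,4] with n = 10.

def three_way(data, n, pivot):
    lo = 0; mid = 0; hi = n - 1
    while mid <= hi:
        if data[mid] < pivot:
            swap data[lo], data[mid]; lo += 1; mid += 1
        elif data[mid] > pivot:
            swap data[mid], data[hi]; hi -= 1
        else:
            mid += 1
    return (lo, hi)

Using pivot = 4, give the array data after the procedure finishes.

lo=0 mid=0 hi=9
4=4: mid=1
4=4: mid=2
6>4: swap(2,9), hi=8 ⇒ [4,4,4,6,4,6,4,6,4,6]
4=4: mid=3
6>4: swap(3,8), hi=7 ⇒ [4,4,4,4,4,6,4,6,6,6]
4=4: mid=4
4=4: mid=5
6>4: swap(5,7), hi=6 ⇒ [4,4,4,4,4,6,4,6,6,6]
6>4: swap(5,6), hi=5 ⇒ [4,4,4,4,4,4,6,6,6,6]
4=4: mid=6
done. lo=0 hi=5; data=[4,4,4,4,4,4,6,6,6,6]

[4,4,4,4,4,4,6,6,6,6]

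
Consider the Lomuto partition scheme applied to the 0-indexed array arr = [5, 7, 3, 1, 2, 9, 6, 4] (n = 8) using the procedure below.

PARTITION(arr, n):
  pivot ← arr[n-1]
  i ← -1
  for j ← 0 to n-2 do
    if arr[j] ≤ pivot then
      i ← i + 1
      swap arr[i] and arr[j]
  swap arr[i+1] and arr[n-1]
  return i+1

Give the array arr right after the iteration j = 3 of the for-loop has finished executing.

[3, 1, 5, 7, 2, 9, 6, 4]

pivot=4, i=-1
j=0: 5>4, skip
j=1: 7>4, skip
j=2: 3≤4, i=0, swap(0,2) ⇒ [3, 7, 5, 1, 2, 9, 6, 4]
j=3: 1≤4, i=1, swap(1,3) ⇒ [3, 1, 5, 7, 2, 9, 6, 4]
(after j=3) arr = [3, 1, 5, 7, 2, 9, 6, 4]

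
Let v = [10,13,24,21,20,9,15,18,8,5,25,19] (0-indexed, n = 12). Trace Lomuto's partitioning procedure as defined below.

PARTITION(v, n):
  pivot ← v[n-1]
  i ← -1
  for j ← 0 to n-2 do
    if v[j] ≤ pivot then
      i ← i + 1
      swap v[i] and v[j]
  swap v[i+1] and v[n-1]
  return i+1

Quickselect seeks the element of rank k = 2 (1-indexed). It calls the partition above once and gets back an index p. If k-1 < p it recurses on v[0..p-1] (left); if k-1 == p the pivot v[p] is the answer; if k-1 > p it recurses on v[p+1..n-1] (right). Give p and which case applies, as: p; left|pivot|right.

pivot = v[11] = 19; i = -1
j=0: v[0]=10 ≤ 19 → i=0, swap v[0],v[0] (no change) → [10,13,24,21,20,9,15,18,8,5,25,19]
j=1: v[1]=13 ≤ 19 → i=1, swap v[1],v[1] (no change) → [10,13,24,21,20,9,15,18,8,5,25,19]
j=2: v[2]=24 > 19 → no swap
j=3: v[3]=21 > 19 → no swap
j=4: v[4]=20 > 19 → no swap
j=5: v[5]=9 ≤ 19 → i=2, swap v[2],v[5] → [10,13,9,21,20,24,15,18,8,5,25,19]
j=6: v[6]=15 ≤ 19 → i=3, swap v[3],v[6] → [10,13,9,15,20,24,21,18,8,5,25,19]
j=7: v[7]=18 ≤ 19 → i=4, swap v[4],v[7] → [10,13,9,15,18,24,21,20,8,5,25,19]
j=8: v[8]=8 ≤ 19 → i=5, swap v[5],v[8] → [10,13,9,15,18,8,21,20,24,5,25,19]
j=9: v[9]=5 ≤ 19 → i=6, swap v[6],v[9] → [10,13,9,15,18,8,5,20,24,21,25,19]
j=10: v[10]=25 > 19 → no swap
final swap v[7],v[11] → [10,13,9,15,18,8,5,19,24,21,25,20]; return 7
p = 7; k-1 = 1 < 7 ⇒ left

7; left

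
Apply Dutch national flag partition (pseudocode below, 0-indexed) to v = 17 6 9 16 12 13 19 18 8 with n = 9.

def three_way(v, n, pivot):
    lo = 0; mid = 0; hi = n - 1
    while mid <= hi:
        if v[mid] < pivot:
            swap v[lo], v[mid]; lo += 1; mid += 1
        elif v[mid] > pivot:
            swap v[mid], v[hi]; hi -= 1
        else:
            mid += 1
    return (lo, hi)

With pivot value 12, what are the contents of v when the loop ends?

8 6 9 12 13 19 18 16 17

pivot = 12; lo=0, mid=0, hi=8
v[mid]=17>12: swap v[0],v[8]; hi=7 → 8 6 9 16 12 13 19 18 17
v[mid]=8<12: swap v[0],v[0]; lo=1,mid=1 → 8 6 9 16 12 13 19 18 17
v[mid]=6<12: swap v[1],v[1]; lo=2,mid=2 → 8 6 9 16 12 13 19 18 17
v[mid]=9<12: swap v[2],v[2]; lo=3,mid=3 → 8 6 9 16 12 13 19 18 17
v[mid]=16>12: swap v[3],v[7]; hi=6 → 8 6 9 18 12 13 19 16 17
v[mid]=18>12: swap v[3],v[6]; hi=5 → 8 6 9 19 12 13 18 16 17
v[mid]=19>12: swap v[3],v[5]; hi=4 → 8 6 9 13 12 19 18 16 17
v[mid]=13>12: swap v[3],v[4]; hi=3 → 8 6 9 12 13 19 18 16 17
v[mid]=12=12: mid=4
end: lo=3, hi=3; v = 8 6 9 12 13 19 18 16 17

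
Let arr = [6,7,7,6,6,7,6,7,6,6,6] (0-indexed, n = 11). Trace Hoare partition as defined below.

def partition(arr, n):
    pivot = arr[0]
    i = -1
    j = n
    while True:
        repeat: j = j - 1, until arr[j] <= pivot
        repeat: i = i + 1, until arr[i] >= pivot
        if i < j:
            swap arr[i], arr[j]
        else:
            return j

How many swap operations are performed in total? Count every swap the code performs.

pivot=6
j stops at 10 (6), i stops at 0 (6); swap ⇒ [6,7,7,6,6,7,6,7,6,6,6]
j stops at 9 (6), i stops at 1 (7); swap ⇒ [6,6,7,6,6,7,6,7,6,7,6]
j stops at 8 (6), i stops at 2 (7); swap ⇒ [6,6,6,6,6,7,6,7,7,7,6]
j stops at 6 (6), i stops at 3 (6); swap ⇒ [6,6,6,6,6,7,6,7,7,7,6]
j stops at 4, i stops at 4; i≥j ⇒ return 4. arr=[6,6,6,6,6,7,6,7,7,7,6]

4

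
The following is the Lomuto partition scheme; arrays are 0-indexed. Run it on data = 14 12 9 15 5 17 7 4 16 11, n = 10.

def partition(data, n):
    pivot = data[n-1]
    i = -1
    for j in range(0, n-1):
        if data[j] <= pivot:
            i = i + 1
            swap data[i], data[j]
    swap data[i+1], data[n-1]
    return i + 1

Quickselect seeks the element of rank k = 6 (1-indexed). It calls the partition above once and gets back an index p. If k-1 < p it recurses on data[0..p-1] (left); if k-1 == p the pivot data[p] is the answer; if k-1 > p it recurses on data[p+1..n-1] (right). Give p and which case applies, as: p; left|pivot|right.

4; right

pivot=11, i=-1
j=0: 14>11, skip
j=1: 12>11, skip
j=2: 9≤11, i=0, swap(0,2) ⇒ 9 12 14 15 5 17 7 4 16 11
j=3: 15>11, skip
j=4: 5≤11, i=1, swap(1,4) ⇒ 9 5 14 15 12 17 7 4 16 11
j=5: 17>11, skip
j=6: 7≤11, i=2, swap(2,6) ⇒ 9 5 7 15 12 17 14 4 16 11
j=7: 4≤11, i=3, swap(3,7) ⇒ 9 5 7 4 12 17 14 15 16 11
j=8: 16>11, skip
swap(4,9) ⇒ 9 5 7 4 11 17 14 15 16 12; return 4
p = 4; k-1 = 5 > 4 ⇒ right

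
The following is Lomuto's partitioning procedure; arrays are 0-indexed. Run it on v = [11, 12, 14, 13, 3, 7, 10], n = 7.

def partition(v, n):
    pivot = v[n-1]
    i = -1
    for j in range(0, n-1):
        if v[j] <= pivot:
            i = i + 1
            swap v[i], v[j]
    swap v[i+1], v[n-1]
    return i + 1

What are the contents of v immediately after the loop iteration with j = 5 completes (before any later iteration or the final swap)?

[3, 7, 14, 13, 11, 12, 10]

pivot = v[6] = 10; i = -1
j=0: v[0]=11 > 10 → no swap
j=1: v[1]=12 > 10 → no swap
j=2: v[2]=14 > 10 → no swap
j=3: v[3]=13 > 10 → no swap
j=4: v[4]=3 ≤ 10 → i=0, swap v[0],v[4] → [3, 12, 14, 13, 11, 7, 10]
j=5: v[5]=7 ≤ 10 → i=1, swap v[1],v[5] → [3, 7, 14, 13, 11, 12, 10]
(after j=5) v = [3, 7, 14, 13, 11, 12, 10]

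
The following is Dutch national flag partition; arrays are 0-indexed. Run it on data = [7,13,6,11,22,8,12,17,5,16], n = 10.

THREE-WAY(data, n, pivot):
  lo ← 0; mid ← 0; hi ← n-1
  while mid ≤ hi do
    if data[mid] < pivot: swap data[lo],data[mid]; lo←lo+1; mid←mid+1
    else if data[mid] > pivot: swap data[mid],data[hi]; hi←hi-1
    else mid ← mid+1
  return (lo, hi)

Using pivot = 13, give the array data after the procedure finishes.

[7,6,11,5,8,12,13,17,16,22]

pivot = 13; lo=0, mid=0, hi=9
data[mid]=7<13: swap data[0],data[0]; lo=1,mid=1 → [7,13,6,11,22,8,12,17,5,16]
data[mid]=13=13: mid=2
data[mid]=6<13: swap data[1],data[2]; lo=2,mid=3 → [7,6,13,11,22,8,12,17,5,16]
data[mid]=11<13: swap data[2],data[3]; lo=3,mid=4 → [7,6,11,13,22,8,12,17,5,16]
data[mid]=22>13: swap data[4],data[9]; hi=8 → [7,6,11,13,16,8,12,17,5,22]
data[mid]=16>13: swap data[4],data[8]; hi=7 → [7,6,11,13,5,8,12,17,16,22]
data[mid]=5<13: swap data[3],data[4]; lo=4,mid=5 → [7,6,11,5,13,8,12,17,16,22]
data[mid]=8<13: swap data[4],data[5]; lo=5,mid=6 → [7,6,11,5,8,13,12,17,16,22]
data[mid]=12<13: swap data[5],data[6]; lo=6,mid=7 → [7,6,11,5,8,12,13,17,16,22]
data[mid]=17>13: swap data[7],data[7]; hi=6 → [7,6,11,5,8,12,13,17,16,22]
end: lo=6, hi=6; data = [7,6,11,5,8,12,13,17,16,22]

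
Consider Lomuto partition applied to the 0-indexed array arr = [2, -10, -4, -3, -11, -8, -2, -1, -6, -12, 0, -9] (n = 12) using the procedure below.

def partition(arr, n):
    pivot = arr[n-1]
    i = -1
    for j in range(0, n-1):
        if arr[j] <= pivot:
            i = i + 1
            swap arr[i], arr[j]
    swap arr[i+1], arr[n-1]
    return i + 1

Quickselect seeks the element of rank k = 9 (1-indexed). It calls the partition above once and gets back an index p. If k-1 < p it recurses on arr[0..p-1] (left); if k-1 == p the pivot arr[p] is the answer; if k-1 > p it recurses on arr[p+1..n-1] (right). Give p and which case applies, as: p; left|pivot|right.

3; right

pivot = arr[11] = -9; i = -1
j=0: arr[0]=2 > -9 → no swap
j=1: arr[1]=-10 ≤ -9 → i=0, swap arr[0],arr[1] → [-10, 2, -4, -3, -11, -8, -2, -1, -6, -12, 0, -9]
j=2: arr[2]=-4 > -9 → no swap
j=3: arr[3]=-3 > -9 → no swap
j=4: arr[4]=-11 ≤ -9 → i=1, swap arr[1],arr[4] → [-10, -11, -4, -3, 2, -8, -2, -1, -6, -12, 0, -9]
j=5: arr[5]=-8 > -9 → no swap
j=6: arr[6]=-2 > -9 → no swap
j=7: arr[7]=-1 > -9 → no swap
j=8: arr[8]=-6 > -9 → no swap
j=9: arr[9]=-12 ≤ -9 → i=2, swap arr[2],arr[9] → [-10, -11, -12, -3, 2, -8, -2, -1, -6, -4, 0, -9]
j=10: arr[10]=0 > -9 → no swap
final swap arr[3],arr[11] → [-10, -11, -12, -9, 2, -8, -2, -1, -6, -4, 0, -3]; return 3
p = 3; k-1 = 8 > 3 ⇒ right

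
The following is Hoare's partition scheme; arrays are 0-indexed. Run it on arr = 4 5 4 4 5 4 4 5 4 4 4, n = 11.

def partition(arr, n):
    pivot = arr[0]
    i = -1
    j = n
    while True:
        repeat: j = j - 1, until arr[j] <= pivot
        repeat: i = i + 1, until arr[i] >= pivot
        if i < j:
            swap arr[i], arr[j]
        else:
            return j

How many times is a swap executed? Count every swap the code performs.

5

pivot=4
j stops at 10 (4), i stops at 0 (4); swap ⇒ 4 5 4 4 5 4 4 5 4 4 4
j stops at 9 (4), i stops at 1 (5); swap ⇒ 4 4 4 4 5 4 4 5 4 5 4
j stops at 8 (4), i stops at 2 (4); swap ⇒ 4 4 4 4 5 4 4 5 4 5 4
j stops at 6 (4), i stops at 3 (4); swap ⇒ 4 4 4 4 5 4 4 5 4 5 4
j stops at 5 (4), i stops at 4 (5); swap ⇒ 4 4 4 4 4 5 4 5 4 5 4
j stops at 4, i stops at 5; i≥j ⇒ return 4. arr=4 4 4 4 4 5 4 5 4 5 4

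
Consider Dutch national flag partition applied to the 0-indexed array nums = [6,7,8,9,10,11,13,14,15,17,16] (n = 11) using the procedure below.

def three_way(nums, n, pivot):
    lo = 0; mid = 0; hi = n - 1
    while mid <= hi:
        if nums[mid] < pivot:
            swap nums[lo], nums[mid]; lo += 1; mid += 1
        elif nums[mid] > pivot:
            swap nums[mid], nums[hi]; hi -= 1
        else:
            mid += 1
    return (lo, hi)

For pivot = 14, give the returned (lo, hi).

lo=0 mid=0 hi=10
6<14: swap(0,0), lo=1 mid=1 ⇒ [6,7,8,9,10,11,13,14,15,17,16]
7<14: swap(1,1), lo=2 mid=2 ⇒ [6,7,8,9,10,11,13,14,15,17,16]
8<14: swap(2,2), lo=3 mid=3 ⇒ [6,7,8,9,10,11,13,14,15,17,16]
9<14: swap(3,3), lo=4 mid=4 ⇒ [6,7,8,9,10,11,13,14,15,17,16]
10<14: swap(4,4), lo=5 mid=5 ⇒ [6,7,8,9,10,11,13,14,15,17,16]
11<14: swap(5,5), lo=6 mid=6 ⇒ [6,7,8,9,10,11,13,14,15,17,16]
13<14: swap(6,6), lo=7 mid=7 ⇒ [6,7,8,9,10,11,13,14,15,17,16]
14=14: mid=8
15>14: swap(8,10), hi=9 ⇒ [6,7,8,9,10,11,13,14,16,17,15]
16>14: swap(8,9), hi=8 ⇒ [6,7,8,9,10,11,13,14,17,16,15]
17>14: swap(8,8), hi=7 ⇒ [6,7,8,9,10,11,13,14,17,16,15]
done. lo=7 hi=7; nums=[6,7,8,9,10,11,13,14,17,16,15]

(7, 7)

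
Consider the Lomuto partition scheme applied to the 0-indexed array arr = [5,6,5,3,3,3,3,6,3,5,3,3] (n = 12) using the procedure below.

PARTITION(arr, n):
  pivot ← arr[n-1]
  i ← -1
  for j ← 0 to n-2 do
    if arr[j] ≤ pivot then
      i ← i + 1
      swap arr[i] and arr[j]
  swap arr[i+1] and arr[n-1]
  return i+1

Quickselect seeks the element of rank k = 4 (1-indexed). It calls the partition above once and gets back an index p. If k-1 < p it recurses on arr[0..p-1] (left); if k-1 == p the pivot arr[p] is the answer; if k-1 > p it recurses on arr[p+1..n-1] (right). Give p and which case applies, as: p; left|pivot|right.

pivot=3, i=-1
j=0: 5>3, skip
j=1: 6>3, skip
j=2: 5>3, skip
j=3: 3≤3, i=0, swap(0,3) ⇒ [3,6,5,5,3,3,3,6,3,5,3,3]
j=4: 3≤3, i=1, swap(1,4) ⇒ [3,3,5,5,6,3,3,6,3,5,3,3]
j=5: 3≤3, i=2, swap(2,5) ⇒ [3,3,3,5,6,5,3,6,3,5,3,3]
j=6: 3≤3, i=3, swap(3,6) ⇒ [3,3,3,3,6,5,5,6,3,5,3,3]
j=7: 6>3, skip
j=8: 3≤3, i=4, swap(4,8) ⇒ [3,3,3,3,3,5,5,6,6,5,3,3]
j=9: 5>3, skip
j=10: 3≤3, i=5, swap(5,10) ⇒ [3,3,3,3,3,3,5,6,6,5,5,3]
swap(6,11) ⇒ [3,3,3,3,3,3,3,6,6,5,5,5]; return 6
p = 6; k-1 = 3 < 6 ⇒ left

6; left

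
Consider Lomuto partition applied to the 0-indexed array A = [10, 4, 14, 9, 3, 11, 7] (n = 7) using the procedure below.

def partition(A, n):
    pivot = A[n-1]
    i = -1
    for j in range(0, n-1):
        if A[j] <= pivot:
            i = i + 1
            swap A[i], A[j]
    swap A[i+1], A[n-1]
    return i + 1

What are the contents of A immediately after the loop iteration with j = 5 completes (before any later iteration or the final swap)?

[4, 3, 14, 9, 10, 11, 7]

pivot = A[6] = 7; i = -1
j=0: A[0]=10 > 7 → no swap
j=1: A[1]=4 ≤ 7 → i=0, swap A[0],A[1] → [4, 10, 14, 9, 3, 11, 7]
j=2: A[2]=14 > 7 → no swap
j=3: A[3]=9 > 7 → no swap
j=4: A[4]=3 ≤ 7 → i=1, swap A[1],A[4] → [4, 3, 14, 9, 10, 11, 7]
j=5: A[5]=11 > 7 → no swap
(after j=5) A = [4, 3, 14, 9, 10, 11, 7]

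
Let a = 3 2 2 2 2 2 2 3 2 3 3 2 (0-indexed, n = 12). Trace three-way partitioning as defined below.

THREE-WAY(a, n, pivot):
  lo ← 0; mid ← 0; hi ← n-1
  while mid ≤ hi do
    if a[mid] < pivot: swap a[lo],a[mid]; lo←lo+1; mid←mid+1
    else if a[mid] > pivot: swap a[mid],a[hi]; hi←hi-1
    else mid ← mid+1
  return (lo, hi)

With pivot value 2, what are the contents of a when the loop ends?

2 2 2 2 2 2 2 2 3 3 3 3

lo=0 mid=0 hi=11
3>2: swap(0,11), hi=10 ⇒ 2 2 2 2 2 2 2 3 2 3 3 3
2=2: mid=1
2=2: mid=2
2=2: mid=3
2=2: mid=4
2=2: mid=5
2=2: mid=6
2=2: mid=7
3>2: swap(7,10), hi=9 ⇒ 2 2 2 2 2 2 2 3 2 3 3 3
3>2: swap(7,9), hi=8 ⇒ 2 2 2 2 2 2 2 3 2 3 3 3
3>2: swap(7,8), hi=7 ⇒ 2 2 2 2 2 2 2 2 3 3 3 3
2=2: mid=8
done. lo=0 hi=7; a=2 2 2 2 2 2 2 2 3 3 3 3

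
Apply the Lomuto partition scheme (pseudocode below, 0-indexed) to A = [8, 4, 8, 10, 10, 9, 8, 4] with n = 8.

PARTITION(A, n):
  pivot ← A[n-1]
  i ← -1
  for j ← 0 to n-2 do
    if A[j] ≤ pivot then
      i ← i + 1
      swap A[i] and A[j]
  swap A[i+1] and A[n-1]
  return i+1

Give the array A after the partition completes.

[4, 4, 8, 10, 10, 9, 8, 8]

pivot=4, i=-1
j=0: 8>4, skip
j=1: 4≤4, i=0, swap(0,1) ⇒ [4, 8, 8, 10, 10, 9, 8, 4]
j=2: 8>4, skip
j=3: 10>4, skip
j=4: 10>4, skip
j=5: 9>4, skip
j=6: 8>4, skip
swap(1,7) ⇒ [4, 4, 8, 10, 10, 9, 8, 8]; return 1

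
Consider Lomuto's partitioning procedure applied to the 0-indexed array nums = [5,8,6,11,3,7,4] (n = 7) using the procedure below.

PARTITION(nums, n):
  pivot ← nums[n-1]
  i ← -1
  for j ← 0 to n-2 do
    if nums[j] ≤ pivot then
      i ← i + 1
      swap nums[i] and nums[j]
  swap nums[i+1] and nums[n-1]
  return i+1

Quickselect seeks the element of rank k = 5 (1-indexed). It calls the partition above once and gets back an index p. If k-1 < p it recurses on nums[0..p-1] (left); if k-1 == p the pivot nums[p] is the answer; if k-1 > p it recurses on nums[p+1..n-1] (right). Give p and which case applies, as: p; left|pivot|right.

pivot = nums[6] = 4; i = -1
j=0: nums[0]=5 > 4 → no swap
j=1: nums[1]=8 > 4 → no swap
j=2: nums[2]=6 > 4 → no swap
j=3: nums[3]=11 > 4 → no swap
j=4: nums[4]=3 ≤ 4 → i=0, swap nums[0],nums[4] → [3,8,6,11,5,7,4]
j=5: nums[5]=7 > 4 → no swap
final swap nums[1],nums[6] → [3,4,6,11,5,7,8]; return 1
p = 1; k-1 = 4 > 1 ⇒ right

1; right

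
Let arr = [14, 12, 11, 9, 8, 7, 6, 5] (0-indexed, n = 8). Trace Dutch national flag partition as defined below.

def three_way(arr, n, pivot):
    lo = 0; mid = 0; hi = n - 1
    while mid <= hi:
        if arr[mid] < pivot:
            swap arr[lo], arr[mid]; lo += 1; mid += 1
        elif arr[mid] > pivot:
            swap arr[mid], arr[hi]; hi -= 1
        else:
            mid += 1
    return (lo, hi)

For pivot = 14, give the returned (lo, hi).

lo=0 mid=0 hi=7
14=14: mid=1
12<14: swap(0,1), lo=1 mid=2 ⇒ [12, 14, 11, 9, 8, 7, 6, 5]
11<14: swap(1,2), lo=2 mid=3 ⇒ [12, 11, 14, 9, 8, 7, 6, 5]
9<14: swap(2,3), lo=3 mid=4 ⇒ [12, 11, 9, 14, 8, 7, 6, 5]
8<14: swap(3,4), lo=4 mid=5 ⇒ [12, 11, 9, 8, 14, 7, 6, 5]
7<14: swap(4,5), lo=5 mid=6 ⇒ [12, 11, 9, 8, 7, 14, 6, 5]
6<14: swap(5,6), lo=6 mid=7 ⇒ [12, 11, 9, 8, 7, 6, 14, 5]
5<14: swap(6,7), lo=7 mid=8 ⇒ [12, 11, 9, 8, 7, 6, 5, 14]
done. lo=7 hi=7; arr=[12, 11, 9, 8, 7, 6, 5, 14]

(7, 7)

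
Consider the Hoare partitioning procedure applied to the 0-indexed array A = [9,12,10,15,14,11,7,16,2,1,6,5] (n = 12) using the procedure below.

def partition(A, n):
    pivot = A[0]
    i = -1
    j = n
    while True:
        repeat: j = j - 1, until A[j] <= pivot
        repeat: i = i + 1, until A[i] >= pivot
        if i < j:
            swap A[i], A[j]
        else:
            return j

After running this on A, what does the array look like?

pivot = A[0] = 9; i = -1, j = 12
j→11 (A[11]=5≤9), i→0 (A[0]=9≥9); i<j, swap → [5,12,10,15,14,11,7,16,2,1,6,9]
j→10 (A[10]=6≤9), i→1 (A[1]=12≥9); i<j, swap → [5,6,10,15,14,11,7,16,2,1,12,9]
j→9 (A[9]=1≤9), i→2 (A[2]=10≥9); i<j, swap → [5,6,1,15,14,11,7,16,2,10,12,9]
j→8 (A[8]=2≤9), i→3 (A[3]=15≥9); i<j, swap → [5,6,1,2,14,11,7,16,15,10,12,9]
j→6 (A[6]=7≤9), i→4 (A[4]=14≥9); i<j, swap → [5,6,1,2,7,11,14,16,15,10,12,9]
j→4, i→5; i≥j, return j=4. A = [5,6,1,2,7,11,14,16,15,10,12,9]

[5,6,1,2,7,11,14,16,15,10,12,9]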